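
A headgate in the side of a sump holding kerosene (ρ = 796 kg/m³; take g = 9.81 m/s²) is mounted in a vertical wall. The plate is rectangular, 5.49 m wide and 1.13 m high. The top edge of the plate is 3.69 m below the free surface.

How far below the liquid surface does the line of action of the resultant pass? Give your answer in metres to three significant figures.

h_p = 4.28 m

γ = ρg = 796 × 9.81 / 1000 = 7.80876 kN/m³.
The centroid lies 1.13/2 = 0.565 m below the top edge, so the centroid depth is h_c = 3.69 + 0.565 = 4.255 m.
A = 5.49 × 1.13 = 6.2037 m².
Resultant F = γ·h_c·A = 7.80876 × 4.255 × 6.2037 = 206.126 kN.
I_c = b·h³/12 = 5.49 × 1.13³/12 = 0.660125 m⁴.
Centre of pressure: y_p = y_c + I_c/(y_c·A) = 4.255 + 0.660125/(4.255 × 6.2037) = 4.255 + 0.0250078 = 4.28001 m along the plane.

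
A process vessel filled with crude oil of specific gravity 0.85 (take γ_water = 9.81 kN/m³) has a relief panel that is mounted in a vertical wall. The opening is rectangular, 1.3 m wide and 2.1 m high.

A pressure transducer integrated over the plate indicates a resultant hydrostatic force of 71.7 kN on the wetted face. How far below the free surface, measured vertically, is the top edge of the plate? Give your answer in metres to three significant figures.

d_top ≈ 2.10 m

γ = 0.85 × 9.81 = 8.3385 kN/m³.
A = 1.3 × 2.1 = 2.73 m².
From F = γ·h_c·A, the centroid depth is h_c = 71.7/(8.3385 × 2.73) = 3.1497 m.
The centroid lies 2.1/2 = 1.05 m below the top edge, so the top edge sits at h_top = 3.1497 − 1.05 = 2.0997 m below the surface.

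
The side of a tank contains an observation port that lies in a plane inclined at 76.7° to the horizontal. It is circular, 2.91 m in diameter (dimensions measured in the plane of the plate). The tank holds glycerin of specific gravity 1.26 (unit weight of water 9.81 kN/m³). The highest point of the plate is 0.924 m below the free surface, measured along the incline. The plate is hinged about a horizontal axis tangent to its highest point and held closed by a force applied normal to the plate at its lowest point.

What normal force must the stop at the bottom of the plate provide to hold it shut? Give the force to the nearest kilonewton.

P ≈ 110 kN

γ = 1.26 × 9.81 = 12.3606 kN/m³.
Let θ = 76.7° be the plate's angle to the horizontal; measure y along the incline from where the plane meets the free surface. Vertical depth h = y·sinθ with sinθ = 0.973179.
The centroid is at the centre, 1.455 m below the top of the plate, so y_c = 0.924 + 1.455 = 2.379 m and h_c = 2.379 × 0.973179 = 2.31519 m.
A = π(1.455)² = 6.65083 m².
Resultant F = γ·h_c·A = 12.3606 × 2.31519 × 6.65083 = 190.328 kN.
I_c = πr⁴/4 = π × 1.455⁴/4 = 3.51999 m⁴.
Centre of pressure: y_p = y_c + I_c/(y_c·A) = 2.379 + 3.51999/(2.379 × 6.65083) = 2.379 + 0.22247 = 2.60147 m along the plane.
The resultant acts 1.455 + 0.22247 = 1.67747 m (along the plate) below the hinge at the top edge, so the moment about the hinge is M = F × 1.67747 = 190.328 × 1.67747 = 319.27 kN·m.
A normal force at the bottom, 2.91 m from the hinge, must supply this moment: P = 319.27/2.91 = 109.715 kN.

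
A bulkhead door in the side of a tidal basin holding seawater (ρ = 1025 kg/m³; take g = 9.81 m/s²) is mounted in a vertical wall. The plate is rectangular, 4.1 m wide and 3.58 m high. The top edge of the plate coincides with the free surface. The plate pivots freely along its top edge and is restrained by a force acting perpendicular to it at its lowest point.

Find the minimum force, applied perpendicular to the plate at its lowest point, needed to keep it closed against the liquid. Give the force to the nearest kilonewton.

P ≈ 176 kN

γ = ρg = 1025 × 9.81 / 1000 = 10.05525 kN/m³.
The centroid lies 3.58/2 = 1.79 m below the top edge, so the centroid depth is h_c = 1.79 m.
A = 4.1 × 3.58 = 14.678 m².
Resultant F = γ·h_c·A = 10.05525 × 1.79 × 14.678 = 264.188 kN.
I_c = b·h³/12 = 4.1 × 3.58³/12 = 15.6766 m⁴.
Centre of pressure: y_p = y_c + I_c/(y_c·A) = 1.79 + 15.6766/(1.79 × 14.678) = 1.79 + 0.596667 = 2.38667 m along the plane.
The resultant acts 1.79 + 0.596667 = 2.38667 m (along the plate) below the hinge at the top edge, so the moment about the hinge is M = F × 2.38667 = 264.188 × 2.38667 = 630.53 kN·m.
A normal force at the bottom, 3.58 m from the hinge, must supply this moment: P = 630.53/3.58 = 176.126 kN.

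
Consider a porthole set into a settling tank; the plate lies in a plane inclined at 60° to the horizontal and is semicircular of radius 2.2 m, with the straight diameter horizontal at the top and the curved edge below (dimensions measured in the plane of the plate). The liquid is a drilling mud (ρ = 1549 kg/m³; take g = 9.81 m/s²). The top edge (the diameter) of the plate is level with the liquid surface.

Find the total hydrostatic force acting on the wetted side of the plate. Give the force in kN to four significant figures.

γ = ρg = 1549 × 9.81 / 1000 = 15.19569 kN/m³.
Let θ = 60° be the plate's angle to the horizontal; measure y along the incline from where the plane meets the free surface. Vertical depth h = y·sinθ with sinθ = 0.866025.
The centroid of a semicircle lies 4r/(3π) = 0.933709 m from the diameter, here below the top edge, so y_c = 0.933709 m and h_c = 0.933709 × 0.866025 = 0.808615 m.
A = πr²/2 = π × 2.2²/2 = 7.60265 m².
Resultant F = γ·h_c·A = 15.19569 × 0.808615 × 7.60265 = 93.4173 kN.

F ≈ 93.42 kN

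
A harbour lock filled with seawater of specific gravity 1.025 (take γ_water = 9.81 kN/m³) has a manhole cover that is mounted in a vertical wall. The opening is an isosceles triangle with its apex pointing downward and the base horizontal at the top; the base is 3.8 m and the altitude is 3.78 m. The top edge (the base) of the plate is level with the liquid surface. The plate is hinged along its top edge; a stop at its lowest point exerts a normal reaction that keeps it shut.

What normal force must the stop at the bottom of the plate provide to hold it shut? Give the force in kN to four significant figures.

γ = 1.025 × 9.81 = 10.05525 kN/m³.
With the apex down, the centroid sits h/3 = 3.78/3 = 1.26 m below the base (the top edge), so the centroid depth is h_c = 1.26 m.
A = ½ × 3.8 × 3.78 = 7.182 m².
Resultant F = γ·h_c·A = 10.05525 × 1.26 × 7.182 = 90.9932 kN.
I_c = b·h³/36 = 3.8 × 3.78³/36 = 5.70107 m⁴.
Centre of pressure: y_p = y_c + I_c/(y_c·A) = 1.26 + 5.70107/(1.26 × 7.182) = 1.26 + 0.63 = 1.89 m along the plane.
The resultant acts 1.26 + 0.63 = 1.89 m (along the plate) below the hinge at the top edge, so the moment about the hinge is M = F × 1.89 = 90.9932 × 1.89 = 171.977 kN·m.
A normal force at the bottom, 3.78 m from the hinge, must supply this moment: P = 171.977/3.78 = 45.4966 kN.

P ≈ 45.50 kN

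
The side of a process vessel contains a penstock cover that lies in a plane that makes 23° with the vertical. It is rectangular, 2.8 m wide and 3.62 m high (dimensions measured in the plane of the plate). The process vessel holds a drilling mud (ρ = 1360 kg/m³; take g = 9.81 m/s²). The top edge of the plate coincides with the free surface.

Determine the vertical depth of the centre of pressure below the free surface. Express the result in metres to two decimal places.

h_p = 2.22 m

γ = ρg = 1360 × 9.81 / 1000 = 13.3416 kN/m³.
The plate makes 23° with the vertical, i.e. θ = 90° − 23° = 67° to the horizontal. Measuring y along the incline from the free-surface line, vertical depth h = y·sinθ with sinθ = 0.920505.
The centroid lies 3.62/2 = 1.81 m below the top edge, so y_c = 1.81 m and h_c = 1.81 × 0.920505 = 1.66611 m.
A = 2.8 × 3.62 = 10.136 m².
Resultant F = γ·h_c·A = 13.3416 × 1.66611 × 10.136 = 225.309 kN.
I_c = b·h³/12 = 2.8 × 3.62³/12 = 11.0688 m⁴.
Centre of pressure: y_p = y_c + I_c/(y_c·A) = 1.81 + 11.0688/(1.81 × 10.136) = 1.81 + 0.603331 = 2.41333 m along the plane.
Vertically, h_p = y_p·sinθ = 2.41333 × 0.920505 = 2.22148 m.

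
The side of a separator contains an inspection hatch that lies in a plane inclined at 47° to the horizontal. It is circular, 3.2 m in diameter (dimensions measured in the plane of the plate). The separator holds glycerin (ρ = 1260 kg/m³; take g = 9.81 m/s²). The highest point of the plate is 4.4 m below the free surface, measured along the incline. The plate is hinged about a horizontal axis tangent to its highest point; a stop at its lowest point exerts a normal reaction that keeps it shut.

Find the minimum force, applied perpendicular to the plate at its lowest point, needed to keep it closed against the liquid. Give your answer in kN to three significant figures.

P ≈ 233 kN

γ = ρg = 1260 × 9.81 / 1000 = 12.3606 kN/m³.
Let θ = 47° be the plate's angle to the horizontal; measure y along the incline from where the plane meets the free surface. Vertical depth h = y·sinθ with sinθ = 0.731354.
The centroid is at the centre, 1.6 m below the top of the plate, so y_c = 4.4 + 1.6 = 6 m and h_c = 6 × 0.731354 = 4.38812 m.
A = π(1.6)² = 8.04248 m².
Resultant F = γ·h_c·A = 12.3606 × 4.38812 × 8.04248 = 436.222 kN.
I_c = πr⁴/4 = π × 1.6⁴/4 = 5.14719 m⁴.
Centre of pressure: y_p = y_c + I_c/(y_c·A) = 6 + 5.14719/(6 × 8.04248) = 6 + 0.106667 = 6.10667 m along the plane.
The resultant acts 1.6 + 0.106667 = 1.70667 m (along the plate) below the hinge at the top edge, so the moment about the hinge is M = F × 1.70667 = 436.222 × 1.70667 = 744.487 kN·m.
A normal force at the bottom, 3.2 m from the hinge, must supply this moment: P = 744.487/3.2 = 232.652 kN.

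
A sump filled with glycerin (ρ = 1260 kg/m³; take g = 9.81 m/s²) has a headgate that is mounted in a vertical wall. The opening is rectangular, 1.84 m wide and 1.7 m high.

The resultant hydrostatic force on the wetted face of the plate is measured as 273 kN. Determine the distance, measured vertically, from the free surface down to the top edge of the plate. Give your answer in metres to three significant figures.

γ = ρg = 1260 × 9.81 / 1000 = 12.3606 kN/m³.
A = 1.84 × 1.7 = 3.128 m².
From F = γ·h_c·A, the centroid depth is h_c = 273/(12.3606 × 3.128) = 7.06084 m.
The centroid lies 1.7/2 = 0.85 m below the top edge, so the top edge sits at h_top = 7.06084 − 0.85 = 6.21084 m below the surface.

d_top ≈ 6.21 m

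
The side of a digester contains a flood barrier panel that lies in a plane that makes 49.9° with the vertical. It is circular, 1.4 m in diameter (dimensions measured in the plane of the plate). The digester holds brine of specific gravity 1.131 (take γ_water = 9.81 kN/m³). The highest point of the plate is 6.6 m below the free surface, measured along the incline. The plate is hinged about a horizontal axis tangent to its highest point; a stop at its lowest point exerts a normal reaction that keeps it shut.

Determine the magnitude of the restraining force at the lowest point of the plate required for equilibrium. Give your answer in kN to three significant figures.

γ = 1.131 × 9.81 = 11.09511 kN/m³.
The plate makes 49.9° with the vertical, i.e. θ = 90° − 49.9° = 40.1° to the horizontal. Measuring y along the incline from the free-surface line, vertical depth h = y·sinθ with sinθ = 0.644124.
The centroid is at the centre, 0.7 m below the top of the plate, so y_c = 6.6 + 0.7 = 7.3 m and h_c = 7.3 × 0.644124 = 4.70211 m.
A = π(0.7)² = 1.53938 m².
Resultant F = γ·h_c·A = 11.09511 × 4.70211 × 1.53938 = 80.3101 kN.
I_c = πr⁴/4 = π × 0.7⁴/4 = 0.188574 m⁴.
Centre of pressure: y_p = y_c + I_c/(y_c·A) = 7.3 + 0.188574/(7.3 × 1.53938) = 7.3 + 0.0167808 = 7.31678 m along the plane.
The resultant acts 0.7 + 0.0167808 = 0.716781 m (along the plate) below the hinge at the top edge, so the moment about the hinge is M = F × 0.716781 = 80.3101 × 0.716781 = 57.5648 kN·m.
A normal force at the bottom, 1.4 m from the hinge, must supply this moment: P = 57.5648/1.4 = 41.1177 kN.

P ≈ 41.1 kN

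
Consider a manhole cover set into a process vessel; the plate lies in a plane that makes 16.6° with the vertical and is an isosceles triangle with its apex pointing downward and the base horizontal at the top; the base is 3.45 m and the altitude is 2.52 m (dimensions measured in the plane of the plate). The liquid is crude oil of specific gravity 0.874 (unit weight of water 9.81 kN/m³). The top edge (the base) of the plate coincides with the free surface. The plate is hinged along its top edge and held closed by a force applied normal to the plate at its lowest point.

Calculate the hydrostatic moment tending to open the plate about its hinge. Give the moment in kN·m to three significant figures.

M ≈ 37.8 kN·m

γ = 0.874 × 9.81 = 8.57394 kN/m³.
The plate makes 16.6° with the vertical, i.e. θ = 90° − 16.6° = 73.4° to the horizontal. Measuring y along the incline from the free-surface line, vertical depth h = y·sinθ with sinθ = 0.958323.
With the apex down, the centroid sits h/3 = 2.52/3 = 0.84 m below the base (the top edge), so y_c = 0.84 m and h_c = 0.84 × 0.958323 = 0.804991 m.
A = ½ × 3.45 × 2.52 = 4.347 m².
Resultant F = γ·h_c·A = 8.57394 × 0.804991 × 4.347 = 30.0028 kN.
I_c = b·h³/36 = 3.45 × 2.52³/36 = 1.53362 m⁴.
Centre of pressure: y_p = y_c + I_c/(y_c·A) = 0.84 + 1.53362/(0.84 × 4.347) = 0.84 + 0.42 = 1.26 m along the plane.
The resultant acts 0.84 + 0.42 = 1.26 m (along the plate) below the hinge at the top edge, so the moment about the hinge is M = F × 1.26 = 30.0028 × 1.26 = 37.8035 kN·m.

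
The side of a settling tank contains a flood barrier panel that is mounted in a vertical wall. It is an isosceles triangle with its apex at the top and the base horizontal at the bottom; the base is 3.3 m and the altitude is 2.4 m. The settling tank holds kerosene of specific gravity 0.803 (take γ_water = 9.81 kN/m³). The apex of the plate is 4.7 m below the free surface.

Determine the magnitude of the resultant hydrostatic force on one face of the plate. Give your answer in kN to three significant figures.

F ≈ 197 kN

γ = 0.803 × 9.81 = 7.87743 kN/m³.
With the apex up, the centroid sits 2h/3 = 2 × 2.4/3 = 1.6 m below the apex, so the centroid depth is h_c = 4.7 + 1.6 = 6.3 m.
A = ½ × 3.3 × 2.4 = 3.96 m².
Resultant F = γ·h_c·A = 7.87743 × 6.3 × 3.96 = 196.526 kN.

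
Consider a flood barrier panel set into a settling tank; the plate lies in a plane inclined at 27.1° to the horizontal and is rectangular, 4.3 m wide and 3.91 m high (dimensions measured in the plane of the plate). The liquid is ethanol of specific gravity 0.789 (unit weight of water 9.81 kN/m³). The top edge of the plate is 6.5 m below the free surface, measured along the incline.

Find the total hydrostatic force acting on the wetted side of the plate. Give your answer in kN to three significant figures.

γ = 0.789 × 9.81 = 7.74009 kN/m³.
Let θ = 27.1° be the plate's angle to the horizontal; measure y along the incline from where the plane meets the free surface. Vertical depth h = y·sinθ with sinθ = 0.455545.
The centroid lies 3.91/2 = 1.955 m below the top edge, so y_c = 6.5 + 1.955 = 8.455 m and h_c = 8.455 × 0.455545 = 3.85163 m.
A = 4.3 × 3.91 = 16.813 m².
Resultant F = γ·h_c·A = 7.74009 × 3.85163 × 16.813 = 501.229 kN.

F ≈ 501 kN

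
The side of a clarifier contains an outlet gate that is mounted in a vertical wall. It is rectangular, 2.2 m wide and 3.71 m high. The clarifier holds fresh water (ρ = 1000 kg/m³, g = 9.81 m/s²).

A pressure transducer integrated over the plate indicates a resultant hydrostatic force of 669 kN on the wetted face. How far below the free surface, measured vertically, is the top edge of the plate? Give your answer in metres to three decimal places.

d_top ≈ 6.500 m

γ = ρg = 1000 × 9.81 = 9810 N/m³ = 9.81 kN/m³.
A = 2.2 × 3.71 = 8.162 m².
From F = γ·h_c·A, the centroid depth is h_c = 669/(9.81 × 8.162) = 8.35527 m.
The centroid lies 3.71/2 = 1.855 m below the top edge, so the top edge sits at h_top = 8.35527 − 1.855 = 6.50027 m below the surface.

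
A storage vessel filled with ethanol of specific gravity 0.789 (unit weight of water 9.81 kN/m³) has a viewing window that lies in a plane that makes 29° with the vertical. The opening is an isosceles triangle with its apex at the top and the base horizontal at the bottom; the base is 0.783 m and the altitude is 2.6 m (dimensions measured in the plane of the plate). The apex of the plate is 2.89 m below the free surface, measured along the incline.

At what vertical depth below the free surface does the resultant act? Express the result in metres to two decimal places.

γ = 0.789 × 9.81 = 7.74009 kN/m³.
The plate makes 29° with the vertical, i.e. θ = 90° − 29° = 61° to the horizontal. Measuring y along the incline from the free-surface line, vertical depth h = y·sinθ with sinθ = 0.874620.
With the apex up, the centroid sits 2h/3 = 2 × 2.6/3 = 1.73333 m below the apex, so y_c = 2.89 + 1.73333 = 4.62333 m and h_c = 4.62333 × 0.874620 = 4.04366 m.
A = ½ × 0.783 × 2.6 = 1.0179 m².
Resultant F = γ·h_c·A = 7.74009 × 4.04366 × 1.0179 = 31.8585 kN.
I_c = b·h³/36 = 0.783 × 2.6³/36 = 0.382278 m⁴.
Centre of pressure: y_p = y_c + I_c/(y_c·A) = 4.62333 + 0.382278/(4.62333 × 1.0179) = 4.62333 + 0.0812305 = 4.70456 m along the plane.
Vertically, h_p = y_p·sinθ = 4.70456 × 0.874620 = 4.1147 m.

h_p = 4.11 m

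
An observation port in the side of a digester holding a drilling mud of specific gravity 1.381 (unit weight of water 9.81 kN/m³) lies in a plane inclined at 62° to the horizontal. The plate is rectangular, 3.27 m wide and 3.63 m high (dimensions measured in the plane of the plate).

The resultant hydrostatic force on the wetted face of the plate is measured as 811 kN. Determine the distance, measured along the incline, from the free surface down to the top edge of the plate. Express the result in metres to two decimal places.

y_top ≈ 3.90 m

γ = 1.381 × 9.81 = 13.54761 kN/m³.
A = 3.27 × 3.63 = 11.8701 m².
From F = γ·h_c·A, the centroid depth is h_c = 811/(13.54761 × 11.8701) = 5.04317 m.
Let θ = 62° be the plate's angle to the horizontal; measure y along the incline from where the plane meets the free surface. Vertical depth h = y·sinθ with sinθ = 0.882948.
Along the incline, y_c = h_c/sinθ = 5.04317/0.882948 = 5.71174 m.
The centroid lies 3.63/2 = 1.815 m below the top edge, so the top edge sits at y_top = 5.71174 − 1.815 = 3.89674 m along the incline.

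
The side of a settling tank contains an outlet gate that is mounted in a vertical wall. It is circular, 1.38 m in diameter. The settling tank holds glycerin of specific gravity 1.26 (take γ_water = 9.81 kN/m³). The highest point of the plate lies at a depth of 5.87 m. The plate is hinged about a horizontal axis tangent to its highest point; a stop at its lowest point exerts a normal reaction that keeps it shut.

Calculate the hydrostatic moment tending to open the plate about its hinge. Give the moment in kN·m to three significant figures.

γ = 1.26 × 9.81 = 12.3606 kN/m³.
The centroid is at the centre, 0.69 m below the top of the plate, so the centroid depth is h_c = 5.87 + 0.69 = 6.56 m.
A = π(0.69)² = 1.49571 m².
Resultant F = γ·h_c·A = 12.3606 × 6.56 × 1.49571 = 121.28 kN.
I_c = πr⁴/4 = π × 0.69⁴/4 = 0.178027 m⁴.
Centre of pressure: y_p = y_c + I_c/(y_c·A) = 6.56 + 0.178027/(6.56 × 1.49571) = 6.56 + 0.0181441 = 6.57814 m along the plane.
The resultant acts 0.69 + 0.0181441 = 0.708144 m (along the plate) below the hinge at the top edge, so the moment about the hinge is M = F × 0.708144 = 121.28 × 0.708144 = 85.8837 kN·m.

M ≈ 85.9 kN·m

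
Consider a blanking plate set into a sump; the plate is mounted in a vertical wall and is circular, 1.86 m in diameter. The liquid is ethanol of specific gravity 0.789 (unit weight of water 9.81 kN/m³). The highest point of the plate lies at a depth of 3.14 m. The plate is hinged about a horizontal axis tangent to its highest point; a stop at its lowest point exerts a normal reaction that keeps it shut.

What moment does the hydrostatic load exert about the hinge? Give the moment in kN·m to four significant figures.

M ≈ 84.15 kN·m

γ = 0.789 × 9.81 = 7.74009 kN/m³.
The centroid is at the centre, 0.93 m below the top of the plate, so the centroid depth is h_c = 3.14 + 0.93 = 4.07 m.
A = π(0.93)² = 2.71716 m².
Resultant F = γ·h_c·A = 7.74009 × 4.07 × 2.71716 = 85.5964 kN.
I_c = πr⁴/4 = π × 0.93⁴/4 = 0.587519 m⁴.
Centre of pressure: y_p = y_c + I_c/(y_c·A) = 4.07 + 0.587519/(4.07 × 2.71716) = 4.07 + 0.0531266 = 4.12313 m along the plane.
The resultant acts 0.93 + 0.0531266 = 0.983127 m (along the plate) below the hinge at the top edge, so the moment about the hinge is M = F × 0.983127 = 85.5964 × 0.983127 = 84.1521 kN·m.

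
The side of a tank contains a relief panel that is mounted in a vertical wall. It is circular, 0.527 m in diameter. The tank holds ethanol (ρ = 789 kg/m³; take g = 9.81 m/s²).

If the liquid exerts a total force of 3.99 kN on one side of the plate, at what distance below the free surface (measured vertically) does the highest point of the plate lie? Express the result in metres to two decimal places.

d_top ≈ 2.10 m

γ = ρg = 789 × 9.81 / 1000 = 7.74009 kN/m³.
A = π(0.2635)² = 0.218128 m².
From F = γ·h_c·A, the centroid depth is h_c = 3.99/(7.74009 × 0.218128) = 2.36328 m.
The centroid is at the centre, 0.2635 m below the top of the plate, so the highest point sits at h_top = 2.36328 − 0.2635 = 2.09978 m below the surface.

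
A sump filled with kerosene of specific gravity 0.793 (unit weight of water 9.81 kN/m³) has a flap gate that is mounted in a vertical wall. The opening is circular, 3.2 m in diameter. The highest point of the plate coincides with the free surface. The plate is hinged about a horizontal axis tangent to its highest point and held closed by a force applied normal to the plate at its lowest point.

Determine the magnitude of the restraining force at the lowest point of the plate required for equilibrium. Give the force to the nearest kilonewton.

P ≈ 63 kN

γ = 0.793 × 9.81 = 7.77933 kN/m³.
The centroid is at the centre, 1.6 m below the top of the plate, so the centroid depth is h_c = 1.6 m.
A = π(1.6)² = 8.04248 m².
Resultant F = γ·h_c·A = 7.77933 × 1.6 × 8.04248 = 100.104 kN.
I_c = πr⁴/4 = π × 1.6⁴/4 = 5.14719 m⁴.
Centre of pressure: y_p = y_c + I_c/(y_c·A) = 1.6 + 5.14719/(1.6 × 8.04248) = 1.6 + 0.4 = 2 m along the plane.
The resultant acts 1.6 + 0.4 = 2 m (along the plate) below the hinge at the top edge, so the moment about the hinge is M = F × 2 = 100.104 × 2 = 200.208 kN·m.
A normal force at the bottom, 3.2 m from the hinge, must supply this moment: P = 200.208/3.2 = 62.565 kN.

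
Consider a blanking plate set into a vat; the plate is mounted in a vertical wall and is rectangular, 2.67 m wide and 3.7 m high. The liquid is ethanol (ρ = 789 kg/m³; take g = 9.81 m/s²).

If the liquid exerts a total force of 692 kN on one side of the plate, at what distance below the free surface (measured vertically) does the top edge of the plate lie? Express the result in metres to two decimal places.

d_top ≈ 7.20 m

γ = ρg = 789 × 9.81 / 1000 = 7.74009 kN/m³.
A = 2.67 × 3.7 = 9.879 m².
From F = γ·h_c·A, the centroid depth is h_c = 692/(7.74009 × 9.879) = 9.04997 m.
The centroid lies 3.7/2 = 1.85 m below the top edge, so the top edge sits at h_top = 9.04997 − 1.85 = 7.19997 m below the surface.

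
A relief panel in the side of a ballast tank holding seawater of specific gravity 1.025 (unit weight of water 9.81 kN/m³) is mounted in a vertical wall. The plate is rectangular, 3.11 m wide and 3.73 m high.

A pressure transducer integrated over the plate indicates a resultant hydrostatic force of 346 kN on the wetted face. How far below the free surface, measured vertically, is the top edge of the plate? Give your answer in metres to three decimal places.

d_top ≈ 1.101 m

γ = 1.025 × 9.81 = 10.05525 kN/m³.
A = 3.11 × 3.73 = 11.6003 m².
From F = γ·h_c·A, the centroid depth is h_c = 346/(10.05525 × 11.6003) = 2.96629 m.
The centroid lies 3.73/2 = 1.865 m below the top edge, so the top edge sits at h_top = 2.96629 − 1.865 = 1.10129 m below the surface.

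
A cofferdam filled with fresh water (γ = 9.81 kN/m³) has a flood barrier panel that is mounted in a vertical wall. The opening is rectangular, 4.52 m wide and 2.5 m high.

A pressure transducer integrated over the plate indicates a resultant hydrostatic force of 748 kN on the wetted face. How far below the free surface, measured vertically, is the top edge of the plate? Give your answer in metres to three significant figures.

d_top ≈ 5.50 m

γ = 9.81 kN/m³.
A = 4.52 × 2.5 = 11.3 m².
From F = γ·h_c·A, the centroid depth is h_c = 748/(9.81 × 11.3) = 6.74767 m.
The centroid lies 2.5/2 = 1.25 m below the top edge, so the top edge sits at h_top = 6.74767 − 1.25 = 5.49767 m below the surface.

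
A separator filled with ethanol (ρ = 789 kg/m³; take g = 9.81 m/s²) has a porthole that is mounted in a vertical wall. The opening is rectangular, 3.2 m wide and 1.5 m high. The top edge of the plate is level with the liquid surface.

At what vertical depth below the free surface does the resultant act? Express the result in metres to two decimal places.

h_p = 1.00 m

γ = ρg = 789 × 9.81 / 1000 = 7.74009 kN/m³.
The centroid lies 1.5/2 = 0.75 m below the top edge, so the centroid depth is h_c = 0.75 m.
A = 3.2 × 1.5 = 4.8 m².
Resultant F = γ·h_c·A = 7.74009 × 0.75 × 4.8 = 27.8643 kN.
I_c = b·h³/12 = 3.2 × 1.5³/12 = 0.9 m⁴.
Centre of pressure: y_p = y_c + I_c/(y_c·A) = 0.75 + 0.9/(0.75 × 4.8) = 0.75 + 0.25 = 1 m along the plane.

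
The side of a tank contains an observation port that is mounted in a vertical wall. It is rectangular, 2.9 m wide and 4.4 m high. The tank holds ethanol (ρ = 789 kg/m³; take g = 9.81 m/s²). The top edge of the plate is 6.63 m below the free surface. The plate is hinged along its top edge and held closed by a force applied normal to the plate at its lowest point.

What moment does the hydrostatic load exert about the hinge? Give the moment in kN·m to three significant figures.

γ = ρg = 789 × 9.81 / 1000 = 7.74009 kN/m³.
The centroid lies 4.4/2 = 2.2 m below the top edge, so the centroid depth is h_c = 6.63 + 2.2 = 8.83 m.
A = 2.9 × 4.4 = 12.76 m².
Resultant F = γ·h_c·A = 7.74009 × 8.83 × 12.76 = 872.082 kN.
I_c = b·h³/12 = 2.9 × 4.4³/12 = 20.5861 m⁴.
Centre of pressure: y_p = y_c + I_c/(y_c·A) = 8.83 + 20.5861/(8.83 × 12.76) = 8.83 + 0.18271 = 9.01271 m along the plane.
The resultant acts 2.2 + 0.18271 = 2.38271 m (along the plate) below the hinge at the top edge, so the moment about the hinge is M = F × 2.38271 = 872.082 × 2.38271 = 2077.92 kN·m.

M ≈ 2080 kN·m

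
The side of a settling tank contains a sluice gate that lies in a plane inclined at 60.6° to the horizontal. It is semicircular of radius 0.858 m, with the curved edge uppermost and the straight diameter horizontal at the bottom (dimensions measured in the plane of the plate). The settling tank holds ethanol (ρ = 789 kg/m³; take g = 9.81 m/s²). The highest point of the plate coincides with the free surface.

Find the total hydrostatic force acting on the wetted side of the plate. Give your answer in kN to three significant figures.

γ = ρg = 789 × 9.81 / 1000 = 7.74009 kN/m³.
Let θ = 60.6° be the plate's angle to the horizontal; measure y along the incline from where the plane meets the free surface. Vertical depth h = y·sinθ with sinθ = 0.871214.
The centroid lies 4r/(3π) = 0.364147 m above the diameter, so r − 4r/(3π) = 0.858 − 0.364147 = 0.493853 m below the topmost point, so y_c = 0.493853 m and h_c = 0.493853 × 0.871214 = 0.430252 m.
A = πr²/2 = π × 0.858²/2 = 1.15636 m².
Resultant F = γ·h_c·A = 7.74009 × 0.430252 × 1.15636 = 3.8509 kN.

F ≈ 3.85 kN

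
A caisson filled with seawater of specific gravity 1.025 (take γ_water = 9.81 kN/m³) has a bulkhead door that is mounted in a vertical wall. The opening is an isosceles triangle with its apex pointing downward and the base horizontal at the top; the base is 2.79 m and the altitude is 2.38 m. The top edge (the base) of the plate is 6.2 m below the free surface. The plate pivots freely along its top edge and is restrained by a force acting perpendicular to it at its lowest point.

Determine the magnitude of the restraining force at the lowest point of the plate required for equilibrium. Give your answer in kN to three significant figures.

γ = 1.025 × 9.81 = 10.05525 kN/m³.
With the apex down, the centroid sits h/3 = 2.38/3 = 0.793333 m below the base (the top edge), so the centroid depth is h_c = 6.2 + 0.793333 = 6.99333 m.
A = ½ × 2.79 × 2.38 = 3.3201 m².
Resultant F = γ·h_c·A = 10.05525 × 6.99333 × 3.3201 = 233.468 kN.
I_c = b·h³/36 = 2.79 × 2.38³/36 = 1.0448 m⁴.
Centre of pressure: y_p = y_c + I_c/(y_c·A) = 6.99333 + 1.0448/(6.99333 × 3.3201) = 6.99333 + 0.0449985 = 7.03833 m along the plane.
The resultant acts 0.793333 + 0.0449985 = 0.838332 m (along the plate) below the hinge at the top edge, so the moment about the hinge is M = F × 0.838332 = 233.468 × 0.838332 = 195.724 kN·m.
A normal force at the bottom, 2.38 m from the hinge, must supply this moment: P = 195.724/2.38 = 82.237 kN.

P ≈ 82.2 kN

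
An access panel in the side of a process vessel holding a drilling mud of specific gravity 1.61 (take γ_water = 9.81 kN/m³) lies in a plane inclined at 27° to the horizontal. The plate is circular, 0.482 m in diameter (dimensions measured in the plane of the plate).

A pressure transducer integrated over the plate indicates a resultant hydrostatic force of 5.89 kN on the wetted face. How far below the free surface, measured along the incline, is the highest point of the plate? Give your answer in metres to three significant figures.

y_top ≈ 4.26 m

γ = 1.61 × 9.81 = 15.7941 kN/m³.
A = π(0.241)² = 0.182467 m².
From F = γ·h_c·A, the centroid depth is h_c = 5.89/(15.7941 × 0.182467) = 2.04379 m.
Let θ = 27° be the plate's angle to the horizontal; measure y along the incline from where the plane meets the free surface. Vertical depth h = y·sinθ with sinθ = 0.453990.
Along the incline, y_c = h_c/sinθ = 2.04379/0.453990 = 4.50184 m.
The centroid is at the centre, 0.241 m below the top of the plate, so the highest point sits at y_top = 4.50184 − 0.241 = 4.26084 m along the incline.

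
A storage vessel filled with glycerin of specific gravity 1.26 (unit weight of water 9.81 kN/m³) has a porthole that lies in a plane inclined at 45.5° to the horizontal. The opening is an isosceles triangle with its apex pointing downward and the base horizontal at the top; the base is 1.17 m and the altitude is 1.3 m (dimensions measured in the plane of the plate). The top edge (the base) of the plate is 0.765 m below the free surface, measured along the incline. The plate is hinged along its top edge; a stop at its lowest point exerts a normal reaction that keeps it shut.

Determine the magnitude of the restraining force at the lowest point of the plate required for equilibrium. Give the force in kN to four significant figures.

P ≈ 3.162 kN

γ = 1.26 × 9.81 = 12.3606 kN/m³.
Let θ = 45.5° be the plate's angle to the horizontal; measure y along the incline from where the plane meets the free surface. Vertical depth h = y·sinθ with sinθ = 0.713250.
With the apex down, the centroid sits h/3 = 1.3/3 = 0.433333 m below the base (the top edge), so y_c = 0.765 + 0.433333 = 1.19833 m and h_c = 1.19833 × 0.713250 = 0.854709 m.
A = ½ × 1.17 × 1.3 = 0.7605 m².
Resultant F = γ·h_c·A = 12.3606 × 0.854709 × 0.7605 = 8.03447 kN.
I_c = b·h³/36 = 1.17 × 1.3³/36 = 0.0714025 m⁴.
Centre of pressure: y_p = y_c + I_c/(y_c·A) = 1.19833 + 0.0714025/(1.19833 × 0.7605) = 1.19833 + 0.0783498 = 1.27668 m along the plane.
The resultant acts 0.433333 + 0.0783498 = 0.511683 m (along the plate) below the hinge at the top edge, so the moment about the hinge is M = F × 0.511683 = 8.03447 × 0.511683 = 4.1111 kN·m.
A normal force at the bottom, 1.3 m from the hinge, must supply this moment: P = 4.1111/1.3 = 3.16238 kN.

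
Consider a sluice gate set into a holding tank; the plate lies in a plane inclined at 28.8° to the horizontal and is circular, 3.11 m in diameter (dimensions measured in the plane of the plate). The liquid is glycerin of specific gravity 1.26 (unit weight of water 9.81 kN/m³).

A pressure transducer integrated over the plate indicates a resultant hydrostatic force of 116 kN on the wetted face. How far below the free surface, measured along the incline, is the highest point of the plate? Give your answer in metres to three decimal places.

γ = 1.26 × 9.81 = 12.3606 kN/m³.
A = π(1.555)² = 7.59645 m².
From F = γ·h_c·A, the centroid depth is h_c = 116/(12.3606 × 7.59645) = 1.2354 m.
Let θ = 28.8° be the plate's angle to the horizontal; measure y along the incline from where the plane meets the free surface. Vertical depth h = y·sinθ with sinθ = 0.481754.
Along the incline, y_c = h_c/sinθ = 1.2354/0.481754 = 2.56438 m.
The centroid is at the centre, 1.555 m below the top of the plate, so the highest point sits at y_top = 2.56438 − 1.555 = 1.00938 m along the incline.

y_top ≈ 1.009 m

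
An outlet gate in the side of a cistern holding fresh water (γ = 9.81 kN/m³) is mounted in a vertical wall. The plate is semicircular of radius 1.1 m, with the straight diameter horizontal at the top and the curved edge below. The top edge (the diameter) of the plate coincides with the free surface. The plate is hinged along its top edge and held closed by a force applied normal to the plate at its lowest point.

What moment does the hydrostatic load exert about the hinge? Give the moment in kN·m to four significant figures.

γ = 9.81 kN/m³.
The centroid of a semicircle lies 4r/(3π) = 0.466854 m from the diameter, here below the top edge, so the centroid depth is h_c = 0.466854 m.
A = πr²/2 = π × 1.1²/2 = 1.90066 m².
Resultant F = γ·h_c·A = 9.81 × 0.466854 × 1.90066 = 8.70471 kN.
I_c = (π/8 − 8/(9π))·r⁴ = 0.109757 × 1.1⁴ = 0.160695 m⁴.
Centre of pressure: y_p = y_c + I_c/(y_c·A) = 0.466854 + 0.160695/(0.466854 × 1.90066) = 0.466854 + 0.181099 = 0.647953 m along the plane.
The resultant acts 0.466854 + 0.181099 = 0.647953 m (along the plate) below the hinge at the top edge, so the moment about the hinge is M = F × 0.647953 = 8.70471 × 0.647953 = 5.64024 kN·m.

M ≈ 5.640 kN·m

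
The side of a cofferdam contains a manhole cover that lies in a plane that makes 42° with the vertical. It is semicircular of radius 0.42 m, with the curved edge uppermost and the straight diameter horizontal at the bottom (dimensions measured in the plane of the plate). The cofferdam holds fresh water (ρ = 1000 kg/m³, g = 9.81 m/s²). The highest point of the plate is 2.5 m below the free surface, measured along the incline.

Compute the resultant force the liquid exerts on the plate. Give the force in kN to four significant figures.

γ = ρg = 1000 × 9.81 = 9810 N/m³ = 9.81 kN/m³.
The plate makes 42° with the vertical, i.e. θ = 90° − 42° = 48° to the horizontal. Measuring y along the incline from the free-surface line, vertical depth h = y·sinθ with sinθ = 0.743145.
The centroid lies 4r/(3π) = 0.178254 m above the diameter, so r − 4r/(3π) = 0.42 − 0.178254 = 0.241746 m below the topmost point, so y_c = 2.5 + 0.241746 = 2.74175 m and h_c = 2.74175 × 0.743145 = 2.03752 m.
A = πr²/2 = π × 0.42²/2 = 0.277088 m².
Resultant F = γ·h_c·A = 9.81 × 2.03752 × 0.277088 = 5.53845 kN.

F ≈ 5.538 kN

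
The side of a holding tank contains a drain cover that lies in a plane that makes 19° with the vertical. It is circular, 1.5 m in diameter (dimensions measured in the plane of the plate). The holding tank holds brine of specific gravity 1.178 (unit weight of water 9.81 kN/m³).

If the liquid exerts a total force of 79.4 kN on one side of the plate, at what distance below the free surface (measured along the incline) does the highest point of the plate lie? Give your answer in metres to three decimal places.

γ = 1.178 × 9.81 = 11.55618 kN/m³.
A = π(0.75)² = 1.76715 m².
From F = γ·h_c·A, the centroid depth is h_c = 79.4/(11.55618 × 1.76715) = 3.88806 m.
The plate makes 19° with the vertical, i.e. θ = 90° − 19° = 71° to the horizontal. Measuring y along the incline from the free-surface line, vertical depth h = y·sinθ with sinθ = 0.945519.
Along the incline, y_c = h_c/sinθ = 3.88806/0.945519 = 4.11209 m.
The centroid is at the centre, 0.75 m below the top of the plate, so the highest point sits at y_top = 4.11209 − 0.75 = 3.36209 m along the incline.

y_top ≈ 3.362 m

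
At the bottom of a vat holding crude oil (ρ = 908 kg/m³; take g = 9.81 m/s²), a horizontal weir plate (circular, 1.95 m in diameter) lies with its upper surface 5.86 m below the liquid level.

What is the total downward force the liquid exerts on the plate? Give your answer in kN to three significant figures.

F ≈ 156 kN

γ = ρg = 908 × 9.81 / 1000 = 8.90748 kN/m³.
The plate is horizontal, so pressure is uniform at p = γ·h = 8.90748 × 5.86 = 52.1978 kN/m².
A = π(0.975)² = 2.98648 m².
F = p·A = 52.1978 × 2.98648 = 155.888 kN.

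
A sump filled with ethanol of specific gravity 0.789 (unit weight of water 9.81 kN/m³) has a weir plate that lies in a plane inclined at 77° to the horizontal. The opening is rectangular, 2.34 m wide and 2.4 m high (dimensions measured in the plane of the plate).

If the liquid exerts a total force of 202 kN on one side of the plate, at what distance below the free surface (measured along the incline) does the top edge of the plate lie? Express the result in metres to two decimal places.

y_top ≈ 3.57 m

γ = 0.789 × 9.81 = 7.74009 kN/m³.
A = 2.34 × 2.4 = 5.616 m².
From F = γ·h_c·A, the centroid depth is h_c = 202/(7.74009 × 5.616) = 4.64706 m.
Let θ = 77° be the plate's angle to the horizontal; measure y along the incline from where the plane meets the free surface. Vertical depth h = y·sinθ with sinθ = 0.974370.
Along the incline, y_c = h_c/sinθ = 4.64706/0.974370 = 4.7693 m.
The centroid lies 2.4/2 = 1.2 m below the top edge, so the top edge sits at y_top = 4.7693 − 1.2 = 3.5693 m along the incline.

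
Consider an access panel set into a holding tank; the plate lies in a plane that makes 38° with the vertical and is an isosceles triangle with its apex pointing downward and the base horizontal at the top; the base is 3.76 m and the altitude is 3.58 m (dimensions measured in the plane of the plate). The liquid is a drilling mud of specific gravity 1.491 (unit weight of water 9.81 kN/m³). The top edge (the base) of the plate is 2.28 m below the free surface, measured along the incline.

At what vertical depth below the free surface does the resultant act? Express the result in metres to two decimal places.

h_p = 2.90 m

γ = 1.491 × 9.81 = 14.62671 kN/m³.
The plate makes 38° with the vertical, i.e. θ = 90° − 38° = 52° to the horizontal. Measuring y along the incline from the free-surface line, vertical depth h = y·sinθ with sinθ = 0.788011.
With the apex down, the centroid sits h/3 = 3.58/3 = 1.19333 m below the base (the top edge), so y_c = 2.28 + 1.19333 = 3.47333 m and h_c = 3.47333 × 0.788011 = 2.73702 m.
A = ½ × 3.76 × 3.58 = 6.7304 m².
Resultant F = γ·h_c·A = 14.62671 × 2.73702 × 6.7304 = 269.442 kN.
I_c = b·h³/36 = 3.76 × 3.58³/36 = 4.79219 m⁴.
Centre of pressure: y_p = y_c + I_c/(y_c·A) = 3.47333 + 4.79219/(3.47333 × 6.7304) = 3.47333 + 0.204997 = 3.67833 m along the plane.
Vertically, h_p = y_p·sinθ = 3.67833 × 0.788011 = 2.89856 m.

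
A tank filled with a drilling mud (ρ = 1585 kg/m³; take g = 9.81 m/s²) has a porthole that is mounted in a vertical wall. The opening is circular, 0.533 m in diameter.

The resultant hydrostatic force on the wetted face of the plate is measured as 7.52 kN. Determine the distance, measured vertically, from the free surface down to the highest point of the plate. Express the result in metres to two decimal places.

γ = ρg = 1585 × 9.81 / 1000 = 15.54885 kN/m³.
A = π(0.2665)² = 0.223123 m².
From F = γ·h_c·A, the centroid depth is h_c = 7.52/(15.54885 × 0.223123) = 2.16758 m.
The centroid is at the centre, 0.2665 m below the top of the plate, so the highest point sits at h_top = 2.16758 − 0.2665 = 1.90108 m below the surface.

d_top ≈ 1.90 m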